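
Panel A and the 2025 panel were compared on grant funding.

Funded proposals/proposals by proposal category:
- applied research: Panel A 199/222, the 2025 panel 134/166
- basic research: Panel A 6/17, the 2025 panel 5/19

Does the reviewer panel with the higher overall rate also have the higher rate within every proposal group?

Applied research: Panel A 199/222 = 89.6%, the 2025 panel 134/166 = 80.7% → Panel A
Basic research: Panel A 6/17 = 35.3%, the 2025 panel 5/19 = 26.3% → Panel A
Overall: Panel A 205/239 = 85.8%, the 2025 panel 139/185 = 75.1% → Panel A
Panel A wins overall and in every proposal group — no reversal.

Yes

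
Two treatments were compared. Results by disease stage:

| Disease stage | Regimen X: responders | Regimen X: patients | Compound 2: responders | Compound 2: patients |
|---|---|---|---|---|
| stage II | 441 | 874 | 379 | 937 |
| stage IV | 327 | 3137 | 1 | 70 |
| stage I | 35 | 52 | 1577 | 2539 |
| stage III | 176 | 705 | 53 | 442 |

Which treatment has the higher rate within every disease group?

Regimen X

Stage II: Regimen X 441/874 = 50.5%, Compound 2 379/937 = 40.4% → Regimen X
Stage IV: Regimen X 327/3137 = 10.4%, Compound 2 1/70 = 1.4% → Regimen X
Stage I: Regimen X 35/52 = 67.3%, Compound 2 1577/2539 = 62.1% → Regimen X
Stage III: Regimen X 176/705 = 25.0%, Compound 2 53/442 = 12.0% → Regimen X
Regimen X has the higher rate in all 4 groups.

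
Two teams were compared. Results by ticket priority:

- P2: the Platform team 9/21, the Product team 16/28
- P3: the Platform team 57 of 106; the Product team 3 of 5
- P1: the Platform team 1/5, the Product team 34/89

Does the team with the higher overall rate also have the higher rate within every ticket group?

P2: the Platform team 9/21 = 42.9%, the Product team 16/28 = 57.1% → the Product team
P3: the Platform team 57/106 = 53.8%, the Product team 3/5 = 60.0% → the Product team
P1: the Platform team 1/5 = 20.0%, the Product team 34/89 = 38.2% → the Product team
Overall: the Platform team 67/132 = 50.8%, the Product team 53/122 = 43.4% → the Platform team
The Product team wins each ticket group but the Platform team wins overall — the comparison reverses. The Product team's tickets skew toward P1, which has a lower base rate.

No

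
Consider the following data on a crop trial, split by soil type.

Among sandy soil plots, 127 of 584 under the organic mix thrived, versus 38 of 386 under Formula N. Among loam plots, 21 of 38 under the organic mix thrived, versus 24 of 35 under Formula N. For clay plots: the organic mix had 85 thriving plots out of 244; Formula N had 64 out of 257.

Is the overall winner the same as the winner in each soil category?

Sandy soil: the organic mix 127/584 = 21.7%, Formula N 38/386 = 9.8% → the organic mix
Loam: the organic mix 21/38 = 55.3%, Formula N 24/35 = 68.6% → Formula N
Clay: the organic mix 85/244 = 34.8%, Formula N 64/257 = 24.9% → the organic mix
Overall: the organic mix 233/866 = 26.9%, Formula N 126/678 = 18.6% → the organic mix
Neither sweeps: the organic mix wins 2 of 3 groups, Formula N wins 1. The organic mix wins overall but not every group — no Simpson reversal.

No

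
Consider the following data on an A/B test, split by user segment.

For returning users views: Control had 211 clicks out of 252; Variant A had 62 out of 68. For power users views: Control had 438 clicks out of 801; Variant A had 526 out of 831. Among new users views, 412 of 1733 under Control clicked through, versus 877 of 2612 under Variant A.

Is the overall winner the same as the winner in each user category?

Returning users: Control 211/252 = 83.7%, Variant A 62/68 = 91.2% → Variant A
Power users: Control 438/801 = 54.7%, Variant A 526/831 = 63.3% → Variant A
New users: Control 412/1733 = 23.8%, Variant A 877/2612 = 33.6% → Variant A
Overall: Control 1061/2786 = 38.1%, Variant A 1465/3511 = 41.7% → Variant A
Variant A wins overall and in every user group — no reversal.

Yes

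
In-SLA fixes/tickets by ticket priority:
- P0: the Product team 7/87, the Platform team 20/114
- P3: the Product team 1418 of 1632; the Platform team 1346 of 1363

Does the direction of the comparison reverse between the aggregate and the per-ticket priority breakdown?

No

P0: the Product team 7/87 = 8.0%, the Platform team 20/114 = 17.5% → the Platform team
P3: the Product team 1418/1632 = 86.9%, the Platform team 1346/1363 = 98.8% → the Platform team
Overall: the Product team 1425/1719 = 82.9%, the Platform team 1366/1477 = 92.5% → the Platform team
The Platform team wins overall and in every ticket group — no reversal.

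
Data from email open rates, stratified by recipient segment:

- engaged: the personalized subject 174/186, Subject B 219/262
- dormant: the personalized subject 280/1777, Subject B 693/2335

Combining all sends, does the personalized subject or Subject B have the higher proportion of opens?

Subject B

Engaged: the personalized subject 174/186 = 93.5%, Subject B 219/262 = 83.6% → the personalized subject
Dormant: the personalized subject 280/1777 = 15.8%, Subject B 693/2335 = 29.7% → Subject B
Overall: the personalized subject 454/1963 = 23.1%, Subject B 912/2597 = 35.1% → Subject B
(Neither sweeps every recipient group, but Subject B has the higher pooled rate.)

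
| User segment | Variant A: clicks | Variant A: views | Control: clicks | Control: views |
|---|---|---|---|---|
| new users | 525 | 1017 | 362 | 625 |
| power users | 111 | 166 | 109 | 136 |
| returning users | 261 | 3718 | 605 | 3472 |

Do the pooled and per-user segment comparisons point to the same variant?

Yes

New users: Variant A 525/1017 = 51.6%, Control 362/625 = 57.9% → Control
Power users: Variant A 111/166 = 66.9%, Control 109/136 = 80.1% → Control
Returning users: Variant A 261/3718 = 7.0%, Control 605/3472 = 17.4% → Control
Overall: Variant A 897/4901 = 18.3%, Control 1076/4233 = 25.4% → Control
Control wins overall and in every user group — no reversal.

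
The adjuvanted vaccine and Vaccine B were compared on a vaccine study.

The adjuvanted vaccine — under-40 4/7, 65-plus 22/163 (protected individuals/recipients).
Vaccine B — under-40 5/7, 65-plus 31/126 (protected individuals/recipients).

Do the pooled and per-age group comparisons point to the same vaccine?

Under-40: the adjuvanted vaccine 4/7 = 57.1%, Vaccine B 5/7 = 71.4% → Vaccine B
65-plus: the adjuvanted vaccine 22/163 = 13.5%, Vaccine B 31/126 = 24.6% → Vaccine B
Overall: the adjuvanted vaccine 26/170 = 15.3%, Vaccine B 36/133 = 27.1% → Vaccine B
Vaccine B wins overall and in every age group — no reversal.

Yes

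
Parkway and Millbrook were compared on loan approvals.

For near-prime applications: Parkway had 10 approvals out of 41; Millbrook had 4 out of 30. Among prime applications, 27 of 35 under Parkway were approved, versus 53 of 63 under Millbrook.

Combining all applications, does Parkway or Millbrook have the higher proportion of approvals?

Near-prime: Parkway 10/41 = 24.4%, Millbrook 4/30 = 13.3% → Parkway
Prime: Parkway 27/35 = 77.1%, Millbrook 53/63 = 84.1% → Millbrook
Overall: Parkway 37/76 = 48.7%, Millbrook 57/93 = 61.3% → Millbrook
(Neither sweeps every credit group, but Millbrook has the higher pooled rate.)

Millbrook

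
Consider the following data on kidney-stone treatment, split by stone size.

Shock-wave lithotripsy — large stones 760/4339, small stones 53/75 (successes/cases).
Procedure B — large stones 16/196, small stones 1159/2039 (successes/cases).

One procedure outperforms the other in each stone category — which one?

shock-wave lithotripsy

Large stones: shock-wave lithotripsy 760/4339 = 17.5%, Procedure B 16/196 = 8.2% → shock-wave lithotripsy
Small stones: shock-wave lithotripsy 53/75 = 70.7%, Procedure B 1159/2039 = 56.8% → shock-wave lithotripsy
Shock-wave lithotripsy has the higher rate in both groups.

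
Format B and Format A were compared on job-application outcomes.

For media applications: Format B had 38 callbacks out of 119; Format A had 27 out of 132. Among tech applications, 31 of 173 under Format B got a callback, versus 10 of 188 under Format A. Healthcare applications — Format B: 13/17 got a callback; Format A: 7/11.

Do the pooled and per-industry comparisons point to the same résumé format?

Yes

Media: Format B 38/119 = 31.9%, Format A 27/132 = 20.5% → Format B
Tech: Format B 31/173 = 17.9%, Format A 10/188 = 5.3% → Format B
Healthcare: Format B 13/17 = 76.5%, Format A 7/11 = 63.6% → Format B
Overall: Format B 82/309 = 26.5%, Format A 44/331 = 13.3% → Format B
Format B wins overall and in every industry group — no reversal.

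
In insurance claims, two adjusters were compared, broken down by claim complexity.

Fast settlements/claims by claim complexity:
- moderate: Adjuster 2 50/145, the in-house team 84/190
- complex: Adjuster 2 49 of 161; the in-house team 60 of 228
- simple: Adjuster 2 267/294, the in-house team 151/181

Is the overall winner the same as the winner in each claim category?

No

Moderate: Adjuster 2 50/145 = 34.5%, the in-house team 84/190 = 44.2% → the in-house team
Complex: Adjuster 2 49/161 = 30.4%, the in-house team 60/228 = 26.3% → Adjuster 2
Simple: Adjuster 2 267/294 = 90.8%, the in-house team 151/181 = 83.4% → Adjuster 2
Overall: Adjuster 2 366/600 = 61.0%, the in-house team 295/599 = 49.2% → Adjuster 2
Neither sweeps: Adjuster 2 wins 2 of 3 groups, the in-house team wins 1. Adjuster 2 wins overall but not every group — no Simpson reversal.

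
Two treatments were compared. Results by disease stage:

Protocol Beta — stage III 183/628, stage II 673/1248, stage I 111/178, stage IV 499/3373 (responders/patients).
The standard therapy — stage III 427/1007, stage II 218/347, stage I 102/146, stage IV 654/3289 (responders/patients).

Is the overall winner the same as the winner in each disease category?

Yes

Stage III: Protocol Beta 183/628 = 29.1%, the standard therapy 427/1007 = 42.4% → the standard therapy
Stage II: Protocol Beta 673/1248 = 53.9%, the standard therapy 218/347 = 62.8% → the standard therapy
Stage I: Protocol Beta 111/178 = 62.4%, the standard therapy 102/146 = 69.9% → the standard therapy
Stage IV: Protocol Beta 499/3373 = 14.8%, the standard therapy 654/3289 = 19.9% → the standard therapy
Overall: Protocol Beta 1466/5427 = 27.0%, the standard therapy 1401/4789 = 29.3% → the standard therapy
The standard therapy wins overall and in every disease group — no reversal.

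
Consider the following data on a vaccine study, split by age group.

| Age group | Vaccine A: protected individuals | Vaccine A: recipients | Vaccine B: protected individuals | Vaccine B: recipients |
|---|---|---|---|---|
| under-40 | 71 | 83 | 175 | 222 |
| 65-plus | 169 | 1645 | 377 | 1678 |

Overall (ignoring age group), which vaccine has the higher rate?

Under-40: Vaccine A 71/83 = 85.5%, Vaccine B 175/222 = 78.8% → Vaccine A
65-plus: Vaccine A 169/1645 = 10.3%, Vaccine B 377/1678 = 22.5% → Vaccine B
Overall: Vaccine A 240/1728 = 13.9%, Vaccine B 552/1900 = 29.1% → Vaccine B
(Neither sweeps every age group, but Vaccine B has the higher pooled rate.)

Vaccine B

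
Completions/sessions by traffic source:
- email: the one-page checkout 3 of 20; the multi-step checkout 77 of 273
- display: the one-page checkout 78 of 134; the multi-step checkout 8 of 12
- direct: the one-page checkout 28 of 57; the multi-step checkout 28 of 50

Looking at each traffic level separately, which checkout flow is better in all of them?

the multi-step checkout

Email: the one-page checkout 3/20 = 15.0%, the multi-step checkout 77/273 = 28.2% → the multi-step checkout
Display: the one-page checkout 78/134 = 58.2%, the multi-step checkout 8/12 = 66.7% → the multi-step checkout
Direct: the one-page checkout 28/57 = 49.1%, the multi-step checkout 28/50 = 56.0% → the multi-step checkout
The multi-step checkout has the higher rate in all 3 groups.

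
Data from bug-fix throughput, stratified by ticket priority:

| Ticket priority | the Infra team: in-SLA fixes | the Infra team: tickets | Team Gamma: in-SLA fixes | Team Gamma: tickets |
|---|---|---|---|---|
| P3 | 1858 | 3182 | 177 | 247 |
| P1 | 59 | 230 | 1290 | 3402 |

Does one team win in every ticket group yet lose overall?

Yes

P3: the Infra team 1858/3182 = 58.4%, Team Gamma 177/247 = 71.7% → Team Gamma
P1: the Infra team 59/230 = 25.7%, Team Gamma 1290/3402 = 37.9% → Team Gamma
Overall: the Infra team 1917/3412 = 56.2%, Team Gamma 1467/3649 = 40.2% → the Infra team
Team Gamma wins each ticket group but the Infra team wins overall — the comparison reverses. Team Gamma's tickets skew toward P1, which has a lower base rate.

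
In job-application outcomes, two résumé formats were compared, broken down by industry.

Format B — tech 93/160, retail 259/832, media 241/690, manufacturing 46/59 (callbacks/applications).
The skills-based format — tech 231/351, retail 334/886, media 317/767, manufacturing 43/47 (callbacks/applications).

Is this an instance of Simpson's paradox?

No

Tech: Format B 93/160 = 58.1%, the skills-based format 231/351 = 65.8% → the skills-based format
Retail: Format B 259/832 = 31.1%, the skills-based format 334/886 = 37.7% → the skills-based format
Media: Format B 241/690 = 34.9%, the skills-based format 317/767 = 41.3% → the skills-based format
Manufacturing: Format B 46/59 = 78.0%, the skills-based format 43/47 = 91.5% → the skills-based format
Overall: Format B 639/1741 = 36.7%, the skills-based format 925/2051 = 45.1% → the skills-based format
The skills-based format wins overall and in every industry group — no reversal.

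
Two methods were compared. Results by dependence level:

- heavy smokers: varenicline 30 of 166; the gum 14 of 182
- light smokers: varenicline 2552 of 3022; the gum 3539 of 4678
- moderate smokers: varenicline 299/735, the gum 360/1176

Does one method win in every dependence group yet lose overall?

Heavy smokers: varenicline 30/166 = 18.1%, the gum 14/182 = 7.7% → varenicline
Light smokers: varenicline 2552/3022 = 84.4%, the gum 3539/4678 = 75.7% → varenicline
Moderate smokers: varenicline 299/735 = 40.7%, the gum 360/1176 = 30.6% → varenicline
Overall: varenicline 2881/3923 = 73.4%, the gum 3913/6036 = 64.8% → varenicline
Varenicline wins overall and in every dependence group — no reversal.

No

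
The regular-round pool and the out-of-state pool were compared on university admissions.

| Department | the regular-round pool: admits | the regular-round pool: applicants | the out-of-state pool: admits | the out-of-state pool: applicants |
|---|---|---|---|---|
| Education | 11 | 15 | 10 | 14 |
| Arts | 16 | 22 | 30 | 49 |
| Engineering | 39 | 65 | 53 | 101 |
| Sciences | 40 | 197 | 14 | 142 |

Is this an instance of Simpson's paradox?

No

Education: the regular-round pool 11/15 = 73.3%, the out-of-state pool 10/14 = 71.4% → the regular-round pool
Arts: the regular-round pool 16/22 = 72.7%, the out-of-state pool 30/49 = 61.2% → the regular-round pool
Engineering: the regular-round pool 39/65 = 60.0%, the out-of-state pool 53/101 = 52.5% → the regular-round pool
Sciences: the regular-round pool 40/197 = 20.3%, the out-of-state pool 14/142 = 9.9% → the regular-round pool
Overall: the regular-round pool 106/299 = 35.5%, the out-of-state pool 107/306 = 35.0% → the regular-round pool
The regular-round pool wins overall and in every department group — no reversal.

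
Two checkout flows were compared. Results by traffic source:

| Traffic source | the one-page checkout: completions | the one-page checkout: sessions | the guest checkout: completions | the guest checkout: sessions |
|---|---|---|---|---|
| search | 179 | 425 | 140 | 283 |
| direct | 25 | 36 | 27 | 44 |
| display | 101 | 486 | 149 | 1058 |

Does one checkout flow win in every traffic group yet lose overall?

No

Search: the one-page checkout 179/425 = 42.1%, the guest checkout 140/283 = 49.5% → the guest checkout
Direct: the one-page checkout 25/36 = 69.4%, the guest checkout 27/44 = 61.4% → the one-page checkout
Display: the one-page checkout 101/486 = 20.8%, the guest checkout 149/1058 = 14.1% → the one-page checkout
Overall: the one-page checkout 305/947 = 32.2%, the guest checkout 316/1385 = 22.8% → the one-page checkout
Neither sweeps: the one-page checkout wins 2 of 3 groups, the guest checkout wins 1. The one-page checkout wins overall but not every group — no Simpson reversal.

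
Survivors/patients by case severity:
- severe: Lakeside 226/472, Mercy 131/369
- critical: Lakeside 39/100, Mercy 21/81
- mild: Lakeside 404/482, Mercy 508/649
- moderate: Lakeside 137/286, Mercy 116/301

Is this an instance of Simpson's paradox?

Severe: Lakeside 226/472 = 47.9%, Mercy 131/369 = 35.5% → Lakeside
Critical: Lakeside 39/100 = 39.0%, Mercy 21/81 = 25.9% → Lakeside
Mild: Lakeside 404/482 = 83.8%, Mercy 508/649 = 78.3% → Lakeside
Moderate: Lakeside 137/286 = 47.9%, Mercy 116/301 = 38.5% → Lakeside
Overall: Lakeside 806/1340 = 60.1%, Mercy 776/1400 = 55.4% → Lakeside
Lakeside wins overall and in every case group — no reversal.

No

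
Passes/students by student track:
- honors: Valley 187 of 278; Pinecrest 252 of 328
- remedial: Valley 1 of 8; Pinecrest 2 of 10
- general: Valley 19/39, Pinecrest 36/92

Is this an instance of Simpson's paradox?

No

Honors: Valley 187/278 = 67.3%, Pinecrest 252/328 = 76.8% → Pinecrest
Remedial: Valley 1/8 = 12.5%, Pinecrest 2/10 = 20.0% → Pinecrest
General: Valley 19/39 = 48.7%, Pinecrest 36/92 = 39.1% → Valley
Overall: Valley 207/325 = 63.7%, Pinecrest 290/430 = 67.4% → Pinecrest
Neither sweeps: Valley wins 1 of 3 groups, Pinecrest wins 2. Pinecrest wins overall but not every group — no Simpson reversal.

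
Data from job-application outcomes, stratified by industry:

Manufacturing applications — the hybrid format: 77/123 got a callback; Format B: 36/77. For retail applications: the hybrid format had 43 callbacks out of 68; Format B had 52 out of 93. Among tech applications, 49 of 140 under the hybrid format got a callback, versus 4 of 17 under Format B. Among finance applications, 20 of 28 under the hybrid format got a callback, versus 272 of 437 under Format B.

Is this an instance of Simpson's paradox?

Manufacturing: the hybrid format 77/123 = 62.6%, Format B 36/77 = 46.8% → the hybrid format
Retail: the hybrid format 43/68 = 63.2%, Format B 52/93 = 55.9% → the hybrid format
Tech: the hybrid format 49/140 = 35.0%, Format B 4/17 = 23.5% → the hybrid format
Finance: the hybrid format 20/28 = 71.4%, Format B 272/437 = 62.2% → the hybrid format
Overall: the hybrid format 189/359 = 52.6%, Format B 364/624 = 58.3% → Format B
The hybrid format wins each industry group but Format B wins overall — the comparison reverses. The hybrid format's applications skew toward tech, which has a lower base rate.

Yes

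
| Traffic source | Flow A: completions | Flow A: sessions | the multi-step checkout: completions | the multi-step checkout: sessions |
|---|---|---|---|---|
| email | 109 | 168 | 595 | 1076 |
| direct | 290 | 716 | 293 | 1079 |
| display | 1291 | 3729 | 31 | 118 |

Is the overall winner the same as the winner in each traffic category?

Email: Flow A 109/168 = 64.9%, the multi-step checkout 595/1076 = 55.3% → Flow A
Direct: Flow A 290/716 = 40.5%, the multi-step checkout 293/1079 = 27.2% → Flow A
Display: Flow A 1291/3729 = 34.6%, the multi-step checkout 31/118 = 26.3% → Flow A
Overall: Flow A 1690/4613 = 36.6%, the multi-step checkout 919/2273 = 40.4% → the multi-step checkout
Flow A wins each traffic group but the multi-step checkout wins overall — the comparison reverses. Flow A's sessions skew toward display, which has a lower base rate.

No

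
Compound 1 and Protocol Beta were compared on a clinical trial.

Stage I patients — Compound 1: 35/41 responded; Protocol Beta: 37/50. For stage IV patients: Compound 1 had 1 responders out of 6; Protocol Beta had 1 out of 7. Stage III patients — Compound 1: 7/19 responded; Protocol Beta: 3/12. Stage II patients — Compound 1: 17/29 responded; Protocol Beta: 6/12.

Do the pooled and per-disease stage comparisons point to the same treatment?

Yes

Stage I: Compound 1 35/41 = 85.4%, Protocol Beta 37/50 = 74.0% → Compound 1
Stage IV: Compound 1 1/6 = 16.7%, Protocol Beta 1/7 = 14.3% → Compound 1
Stage III: Compound 1 7/19 = 36.8%, Protocol Beta 3/12 = 25.0% → Compound 1
Stage II: Compound 1 17/29 = 58.6%, Protocol Beta 6/12 = 50.0% → Compound 1
Overall: Compound 1 60/95 = 63.2%, Protocol Beta 47/81 = 58.0% → Compound 1
Compound 1 wins overall and in every disease group — no reversal.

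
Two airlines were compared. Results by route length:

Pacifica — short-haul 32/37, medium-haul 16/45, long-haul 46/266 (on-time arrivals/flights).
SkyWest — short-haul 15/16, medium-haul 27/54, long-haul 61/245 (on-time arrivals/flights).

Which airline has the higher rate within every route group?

SkyWest

Short-haul: Pacifica 32/37 = 86.5%, SkyWest 15/16 = 93.8% → SkyWest
Medium-haul: Pacifica 16/45 = 35.6%, SkyWest 27/54 = 50.0% → SkyWest
Long-haul: Pacifica 46/266 = 17.3%, SkyWest 61/245 = 24.9% → SkyWest
SkyWest has the higher rate in all 3 groups.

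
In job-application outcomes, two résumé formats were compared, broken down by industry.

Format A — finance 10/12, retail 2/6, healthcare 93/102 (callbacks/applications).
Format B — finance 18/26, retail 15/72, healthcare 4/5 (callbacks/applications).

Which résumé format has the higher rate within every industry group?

Format A

Finance: Format A 10/12 = 83.3%, Format B 18/26 = 69.2% → Format A
Retail: Format A 2/6 = 33.3%, Format B 15/72 = 20.8% → Format A
Healthcare: Format A 93/102 = 91.2%, Format B 4/5 = 80.0% → Format A
Format A has the higher rate in all 3 groups.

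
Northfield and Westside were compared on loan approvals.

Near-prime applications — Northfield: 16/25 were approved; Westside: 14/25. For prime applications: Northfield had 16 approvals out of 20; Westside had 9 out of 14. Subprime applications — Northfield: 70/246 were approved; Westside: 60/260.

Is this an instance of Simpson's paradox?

No

Near-prime: Northfield 16/25 = 64.0%, Westside 14/25 = 56.0% → Northfield
Prime: Northfield 16/20 = 80.0%, Westside 9/14 = 64.3% → Northfield
Subprime: Northfield 70/246 = 28.5%, Westside 60/260 = 23.1% → Northfield
Overall: Northfield 102/291 = 35.1%, Westside 83/299 = 27.8% → Northfield
Northfield wins overall and in every credit group — no reversal.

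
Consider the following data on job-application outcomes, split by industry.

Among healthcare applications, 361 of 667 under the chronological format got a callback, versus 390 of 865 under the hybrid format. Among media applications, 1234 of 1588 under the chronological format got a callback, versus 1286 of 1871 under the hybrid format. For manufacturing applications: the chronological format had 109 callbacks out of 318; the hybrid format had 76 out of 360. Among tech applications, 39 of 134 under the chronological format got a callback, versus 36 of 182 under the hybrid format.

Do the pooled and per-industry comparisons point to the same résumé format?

Healthcare: the chronological format 361/667 = 54.1%, the hybrid format 390/865 = 45.1% → the chronological format
Media: the chronological format 1234/1588 = 77.7%, the hybrid format 1286/1871 = 68.7% → the chronological format
Manufacturing: the chronological format 109/318 = 34.3%, the hybrid format 76/360 = 21.1% → the chronological format
Tech: the chronological format 39/134 = 29.1%, the hybrid format 36/182 = 19.8% → the chronological format
Overall: the chronological format 1743/2707 = 64.4%, the hybrid format 1788/3278 = 54.5% → the chronological format
The chronological format wins overall and in every industry group — no reversal.

Yes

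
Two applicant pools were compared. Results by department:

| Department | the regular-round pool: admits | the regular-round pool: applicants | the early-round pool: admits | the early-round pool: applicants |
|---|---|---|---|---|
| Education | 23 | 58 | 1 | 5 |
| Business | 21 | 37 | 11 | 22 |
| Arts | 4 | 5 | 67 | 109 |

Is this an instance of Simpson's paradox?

Yes

Education: the regular-round pool 23/58 = 39.7%, the early-round pool 1/5 = 20.0% → the regular-round pool
Business: the regular-round pool 21/37 = 56.8%, the early-round pool 11/22 = 50.0% → the regular-round pool
Arts: the regular-round pool 4/5 = 80.0%, the early-round pool 67/109 = 61.5% → the regular-round pool
Overall: the regular-round pool 48/100 = 48.0%, the early-round pool 79/136 = 58.1% → the early-round pool
The regular-round pool wins each department group but the early-round pool wins overall — the comparison reverses. The regular-round pool's applicants skew toward Education, which has a lower base rate.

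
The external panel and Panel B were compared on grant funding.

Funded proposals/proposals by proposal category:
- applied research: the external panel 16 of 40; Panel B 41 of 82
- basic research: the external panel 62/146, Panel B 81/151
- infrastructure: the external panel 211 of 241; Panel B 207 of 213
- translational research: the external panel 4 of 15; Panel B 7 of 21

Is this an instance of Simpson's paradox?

No

Applied research: the external panel 16/40 = 40.0%, Panel B 41/82 = 50.0% → Panel B
Basic research: the external panel 62/146 = 42.5%, Panel B 81/151 = 53.6% → Panel B
Infrastructure: the external panel 211/241 = 87.6%, Panel B 207/213 = 97.2% → Panel B
Translational research: the external panel 4/15 = 26.7%, Panel B 7/21 = 33.3% → Panel B
Overall: the external panel 293/442 = 66.3%, Panel B 336/467 = 71.9% → Panel B
Panel B wins overall and in every proposal group — no reversal.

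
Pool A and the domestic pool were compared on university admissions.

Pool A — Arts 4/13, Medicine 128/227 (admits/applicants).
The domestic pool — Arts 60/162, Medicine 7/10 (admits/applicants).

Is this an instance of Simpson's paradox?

Arts: Pool A 4/13 = 30.8%, the domestic pool 60/162 = 37.0% → the domestic pool
Medicine: Pool A 128/227 = 56.4%, the domestic pool 7/10 = 70.0% → the domestic pool
Overall: Pool A 132/240 = 55.0%, the domestic pool 67/172 = 39.0% → Pool A
The domestic pool wins each department group but Pool A wins overall — the comparison reverses. The domestic pool's applicants skew toward Arts, which has a lower base rate.

Yes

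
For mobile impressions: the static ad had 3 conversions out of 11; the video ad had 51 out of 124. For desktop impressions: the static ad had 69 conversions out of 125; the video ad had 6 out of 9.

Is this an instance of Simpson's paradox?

Mobile: the static ad 3/11 = 27.3%, the video ad 51/124 = 41.1% → the video ad
Desktop: the static ad 69/125 = 55.2%, the video ad 6/9 = 66.7% → the video ad
Overall: the static ad 72/136 = 52.9%, the video ad 57/133 = 42.9% → the static ad
The video ad wins each device group but the static ad wins overall — the comparison reverses. The video ad's impressions skew toward mobile, which has a lower base rate.

Yes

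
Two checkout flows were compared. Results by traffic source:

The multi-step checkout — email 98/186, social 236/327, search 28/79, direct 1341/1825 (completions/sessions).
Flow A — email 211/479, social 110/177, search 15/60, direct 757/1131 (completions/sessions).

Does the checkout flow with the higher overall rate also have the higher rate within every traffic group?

Email: the multi-step checkout 98/186 = 52.7%, Flow A 211/479 = 44.1% → the multi-step checkout
Social: the multi-step checkout 236/327 = 72.2%, Flow A 110/177 = 62.1% → the multi-step checkout
Search: the multi-step checkout 28/79 = 35.4%, Flow A 15/60 = 25.0% → the multi-step checkout
Direct: the multi-step checkout 1341/1825 = 73.5%, Flow A 757/1131 = 66.9% → the multi-step checkout
Overall: the multi-step checkout 1703/2417 = 70.5%, Flow A 1093/1847 = 59.2% → the multi-step checkout
The multi-step checkout wins overall and in every traffic group — no reversal.

Yes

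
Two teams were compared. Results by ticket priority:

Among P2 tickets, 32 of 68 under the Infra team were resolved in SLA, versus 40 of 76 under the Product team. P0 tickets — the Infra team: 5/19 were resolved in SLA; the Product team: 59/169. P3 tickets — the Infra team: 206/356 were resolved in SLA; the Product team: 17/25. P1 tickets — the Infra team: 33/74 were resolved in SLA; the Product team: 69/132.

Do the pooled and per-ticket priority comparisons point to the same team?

No

P2: the Infra team 32/68 = 47.1%, the Product team 40/76 = 52.6% → the Product team
P0: the Infra team 5/19 = 26.3%, the Product team 59/169 = 34.9% → the Product team
P3: the Infra team 206/356 = 57.9%, the Product team 17/25 = 68.0% → the Product team
P1: the Infra team 33/74 = 44.6%, the Product team 69/132 = 52.3% → the Product team
Overall: the Infra team 276/517 = 53.4%, the Product team 185/402 = 46.0% → the Infra team
The Product team wins each ticket group but the Infra team wins overall — the comparison reverses. The Product team's tickets skew toward P0, which has a lower base rate.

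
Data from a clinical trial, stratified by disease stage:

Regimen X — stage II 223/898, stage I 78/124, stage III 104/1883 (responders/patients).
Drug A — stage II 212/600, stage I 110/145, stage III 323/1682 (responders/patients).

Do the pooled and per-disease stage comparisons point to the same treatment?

Yes

Stage II: Regimen X 223/898 = 24.8%, Drug A 212/600 = 35.3% → Drug A
Stage I: Regimen X 78/124 = 62.9%, Drug A 110/145 = 75.9% → Drug A
Stage III: Regimen X 104/1883 = 5.5%, Drug A 323/1682 = 19.2% → Drug A
Overall: Regimen X 405/2905 = 13.9%, Drug A 645/2427 = 26.6% → Drug A
Drug A wins overall and in every disease group — no reversal.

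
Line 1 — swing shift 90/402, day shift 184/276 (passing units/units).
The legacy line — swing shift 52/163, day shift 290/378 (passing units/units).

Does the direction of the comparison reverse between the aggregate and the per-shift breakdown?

No

Swing shift: Line 1 90/402 = 22.4%, the legacy line 52/163 = 31.9% → the legacy line
Day shift: Line 1 184/276 = 66.7%, the legacy line 290/378 = 76.7% → the legacy line
Overall: Line 1 274/678 = 40.4%, the legacy line 342/541 = 63.2% → the legacy line
The legacy line wins overall and in every shift group — no reversal.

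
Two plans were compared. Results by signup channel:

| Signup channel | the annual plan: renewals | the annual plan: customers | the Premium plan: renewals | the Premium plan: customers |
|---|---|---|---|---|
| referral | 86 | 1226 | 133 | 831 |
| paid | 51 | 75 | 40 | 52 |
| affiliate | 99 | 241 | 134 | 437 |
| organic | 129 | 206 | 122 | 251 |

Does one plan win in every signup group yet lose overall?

No

Referral: the annual plan 86/1226 = 7.0%, the Premium plan 133/831 = 16.0% → the Premium plan
Paid: the annual plan 51/75 = 68.0%, the Premium plan 40/52 = 76.9% → the Premium plan
Affiliate: the annual plan 99/241 = 41.1%, the Premium plan 134/437 = 30.7% → the annual plan
Organic: the annual plan 129/206 = 62.6%, the Premium plan 122/251 = 48.6% → the annual plan
Overall: the annual plan 365/1748 = 20.9%, the Premium plan 429/1571 = 27.3% → the Premium plan
Neither sweeps: the annual plan wins 2 of 4 groups, the Premium plan wins 2. The Premium plan wins overall but not every group — no Simpson reversal.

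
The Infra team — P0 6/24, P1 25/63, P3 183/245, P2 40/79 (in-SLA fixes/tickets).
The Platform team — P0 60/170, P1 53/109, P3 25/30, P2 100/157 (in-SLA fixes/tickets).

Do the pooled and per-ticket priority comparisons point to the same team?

P0: the Infra team 6/24 = 25.0%, the Platform team 60/170 = 35.3% → the Platform team
P1: the Infra team 25/63 = 39.7%, the Platform team 53/109 = 48.6% → the Platform team
P3: the Infra team 183/245 = 74.7%, the Platform team 25/30 = 83.3% → the Platform team
P2: the Infra team 40/79 = 50.6%, the Platform team 100/157 = 63.7% → the Platform team
Overall: the Infra team 254/411 = 61.8%, the Platform team 238/466 = 51.1% → the Infra team
The Platform team wins each ticket group but the Infra team wins overall — the comparison reverses. The Platform team's tickets skew toward P0, which has a lower base rate.

No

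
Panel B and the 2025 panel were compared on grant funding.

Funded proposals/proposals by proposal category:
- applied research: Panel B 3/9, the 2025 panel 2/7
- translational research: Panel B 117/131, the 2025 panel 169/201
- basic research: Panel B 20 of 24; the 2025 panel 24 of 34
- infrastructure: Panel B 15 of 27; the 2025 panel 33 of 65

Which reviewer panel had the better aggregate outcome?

Applied research: Panel B 3/9 = 33.3%, the 2025 panel 2/7 = 28.6% → Panel B
Translational research: Panel B 117/131 = 89.3%, the 2025 panel 169/201 = 84.1% → Panel B
Basic research: Panel B 20/24 = 83.3%, the 2025 panel 24/34 = 70.6% → Panel B
Infrastructure: Panel B 15/27 = 55.6%, the 2025 panel 33/65 = 50.8% → Panel B
Overall: Panel B 155/191 = 81.2%, the 2025 panel 228/307 = 74.3% → Panel B

Panel B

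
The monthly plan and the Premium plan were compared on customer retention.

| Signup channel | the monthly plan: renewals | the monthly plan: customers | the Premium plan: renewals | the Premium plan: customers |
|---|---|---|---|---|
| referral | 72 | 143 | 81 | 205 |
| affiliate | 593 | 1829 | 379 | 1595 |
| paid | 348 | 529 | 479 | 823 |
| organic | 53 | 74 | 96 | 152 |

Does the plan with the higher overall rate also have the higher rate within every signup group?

Referral: the monthly plan 72/143 = 50.3%, the Premium plan 81/205 = 39.5% → the monthly plan
Affiliate: the monthly plan 593/1829 = 32.4%, the Premium plan 379/1595 = 23.8% → the monthly plan
Paid: the monthly plan 348/529 = 65.8%, the Premium plan 479/823 = 58.2% → the monthly plan
Organic: the monthly plan 53/74 = 71.6%, the Premium plan 96/152 = 63.2% → the monthly plan
Overall: the monthly plan 1066/2575 = 41.4%, the Premium plan 1035/2775 = 37.3% → the monthly plan
The monthly plan wins overall and in every signup group — no reversal.

Yes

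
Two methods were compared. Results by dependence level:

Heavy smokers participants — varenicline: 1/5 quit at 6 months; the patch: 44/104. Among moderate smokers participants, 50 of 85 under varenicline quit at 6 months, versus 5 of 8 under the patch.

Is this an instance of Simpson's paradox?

Heavy smokers: varenicline 1/5 = 20.0%, the patch 44/104 = 42.3% → the patch
Moderate smokers: varenicline 50/85 = 58.8%, the patch 5/8 = 62.5% → the patch
Overall: varenicline 51/90 = 56.7%, the patch 49/112 = 43.8% → varenicline
The patch wins each dependence group but varenicline wins overall — the comparison reverses. The patch's participants skew toward heavy smokers, which has a lower base rate.

Yes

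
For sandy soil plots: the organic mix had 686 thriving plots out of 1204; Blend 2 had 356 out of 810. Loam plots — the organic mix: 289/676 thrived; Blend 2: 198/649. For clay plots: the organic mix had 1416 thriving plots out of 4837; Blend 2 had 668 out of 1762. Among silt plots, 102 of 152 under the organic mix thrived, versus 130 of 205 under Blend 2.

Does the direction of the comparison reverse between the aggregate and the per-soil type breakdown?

No

Sandy soil: the organic mix 686/1204 = 57.0%, Blend 2 356/810 = 44.0% → the organic mix
Loam: the organic mix 289/676 = 42.8%, Blend 2 198/649 = 30.5% → the organic mix
Clay: the organic mix 1416/4837 = 29.3%, Blend 2 668/1762 = 37.9% → Blend 2
Silt: the organic mix 102/152 = 67.1%, Blend 2 130/205 = 63.4% → the organic mix
Overall: the organic mix 2493/6869 = 36.3%, Blend 2 1352/3426 = 39.5% → Blend 2
Neither sweeps: the organic mix wins 3 of 4 groups, Blend 2 wins 1. Blend 2 wins overall but not every group — no Simpson reversal.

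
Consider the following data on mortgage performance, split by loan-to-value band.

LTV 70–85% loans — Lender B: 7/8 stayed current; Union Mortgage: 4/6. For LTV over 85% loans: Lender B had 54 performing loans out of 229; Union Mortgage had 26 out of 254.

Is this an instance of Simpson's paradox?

LTV 70–85%: Lender B 7/8 = 87.5%, Union Mortgage 4/6 = 66.7% → Lender B
LTV over 85%: Lender B 54/229 = 23.6%, Union Mortgage 26/254 = 10.2% → Lender B
Overall: Lender B 61/237 = 25.7%, Union Mortgage 30/260 = 11.5% → Lender B
Lender B wins overall and in every loan-to-value group — no reversal.

No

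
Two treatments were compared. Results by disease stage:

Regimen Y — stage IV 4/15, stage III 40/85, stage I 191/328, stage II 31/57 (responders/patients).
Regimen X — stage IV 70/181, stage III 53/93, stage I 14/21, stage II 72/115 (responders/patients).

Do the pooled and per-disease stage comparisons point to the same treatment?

No

Stage IV: Regimen Y 4/15 = 26.7%, Regimen X 70/181 = 38.7% → Regimen X
Stage III: Regimen Y 40/85 = 47.1%, Regimen X 53/93 = 57.0% → Regimen X
Stage I: Regimen Y 191/328 = 58.2%, Regimen X 14/21 = 66.7% → Regimen X
Stage II: Regimen Y 31/57 = 54.4%, Regimen X 72/115 = 62.6% → Regimen X
Overall: Regimen Y 266/485 = 54.8%, Regimen X 209/410 = 51.0% → Regimen Y
Regimen X wins each disease group but Regimen Y wins overall — the comparison reverses. Regimen X's patients skew toward stage IV, which has a lower base rate.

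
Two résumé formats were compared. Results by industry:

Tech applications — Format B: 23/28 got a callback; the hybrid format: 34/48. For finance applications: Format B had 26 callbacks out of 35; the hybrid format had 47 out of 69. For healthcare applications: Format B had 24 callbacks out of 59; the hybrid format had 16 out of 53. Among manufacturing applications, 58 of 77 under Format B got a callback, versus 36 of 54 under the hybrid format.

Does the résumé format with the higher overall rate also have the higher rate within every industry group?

Tech: Format B 23/28 = 82.1%, the hybrid format 34/48 = 70.8% → Format B
Finance: Format B 26/35 = 74.3%, the hybrid format 47/69 = 68.1% → Format B
Healthcare: Format B 24/59 = 40.7%, the hybrid format 16/53 = 30.2% → Format B
Manufacturing: Format B 58/77 = 75.3%, the hybrid format 36/54 = 66.7% → Format B
Overall: Format B 131/199 = 65.8%, the hybrid format 133/224 = 59.4% → Format B
Format B wins overall and in every industry group — no reversal.

Yes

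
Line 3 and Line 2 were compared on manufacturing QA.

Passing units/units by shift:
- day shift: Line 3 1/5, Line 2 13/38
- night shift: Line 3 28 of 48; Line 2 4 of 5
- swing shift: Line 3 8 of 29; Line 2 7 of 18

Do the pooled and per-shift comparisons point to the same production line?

No

Day shift: Line 3 1/5 = 20.0%, Line 2 13/38 = 34.2% → Line 2
Night shift: Line 3 28/48 = 58.3%, Line 2 4/5 = 80.0% → Line 2
Swing shift: Line 3 8/29 = 27.6%, Line 2 7/18 = 38.9% → Line 2
Overall: Line 3 37/82 = 45.1%, Line 2 24/61 = 39.3% → Line 3
Line 2 wins each shift group but Line 3 wins overall — the comparison reverses. Line 2's units skew toward day shift, which has a lower base rate.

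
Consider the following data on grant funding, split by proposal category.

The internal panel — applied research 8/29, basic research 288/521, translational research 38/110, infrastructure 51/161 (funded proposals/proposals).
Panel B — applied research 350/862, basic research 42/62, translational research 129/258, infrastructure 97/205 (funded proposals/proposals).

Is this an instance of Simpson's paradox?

Yes

Applied research: the internal panel 8/29 = 27.6%, Panel B 350/862 = 40.6% → Panel B
Basic research: the internal panel 288/521 = 55.3%, Panel B 42/62 = 67.7% → Panel B
Translational research: the internal panel 38/110 = 34.5%, Panel B 129/258 = 50.0% → Panel B
Infrastructure: the internal panel 51/161 = 31.7%, Panel B 97/205 = 47.3% → Panel B
Overall: the internal panel 385/821 = 46.9%, Panel B 618/1387 = 44.6% → the internal panel
Panel B wins each proposal group but the internal panel wins overall — the comparison reverses. Panel B's proposals skew toward applied research, which has a lower base rate.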